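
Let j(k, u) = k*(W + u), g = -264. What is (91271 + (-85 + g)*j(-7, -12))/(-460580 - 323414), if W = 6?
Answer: -76613/783994 ≈ -0.097721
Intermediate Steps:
j(k, u) = k*(6 + u)
(91271 + (-85 + g)*j(-7, -12))/(-460580 - 323414) = (91271 + (-85 - 264)*(-7*(6 - 12)))/(-460580 - 323414) = (91271 - (-2443)*(-6))/(-783994) = (91271 - 349*42)*(-1/783994) = (91271 - 14658)*(-1/783994) = 76613*(-1/783994) = -76613/783994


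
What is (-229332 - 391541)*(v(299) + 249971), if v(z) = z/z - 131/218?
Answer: -33833707356845/218 ≈ -1.5520e+11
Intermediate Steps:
v(z) = 87/218 (v(z) = 1 - 131*1/218 = 1 - 131/218 = 87/218)
(-229332 - 391541)*(v(299) + 249971) = (-229332 - 391541)*(87/218 + 249971) = -620873*54493765/218 = -33833707356845/218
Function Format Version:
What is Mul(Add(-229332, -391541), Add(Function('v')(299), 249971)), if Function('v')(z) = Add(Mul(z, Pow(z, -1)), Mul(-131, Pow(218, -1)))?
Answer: Rational(-33833707356845, 218) ≈ -1.5520e+11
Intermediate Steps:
Function('v')(z) = Rational(87, 218) (Function('v')(z) = Add(1, Mul(-131, Rational(1, 218))) = Add(1, Rational(-131, 218)) = Rational(87, 218))
Mul(Add(-229332, -391541), Add(Function('v')(299), 249971)) = Mul(Add(-229332, -391541), Add(Rational(87, 218), 249971)) = Mul(-620873, Rational(54493765, 218)) = Rational(-33833707356845, 218)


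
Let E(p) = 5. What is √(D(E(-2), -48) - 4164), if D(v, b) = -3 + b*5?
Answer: I*√4407 ≈ 66.385*I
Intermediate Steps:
D(v, b) = -3 + 5*b
√(D(E(-2), -48) - 4164) = √((-3 + 5*(-48)) - 4164) = √((-3 - 240) - 4164) = √(-243 - 4164) = √(-4407) = I*√4407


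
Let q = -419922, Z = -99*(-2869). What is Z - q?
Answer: 703953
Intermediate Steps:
Z = 284031
Z - q = 284031 - 1*(-419922) = 284031 + 419922 = 703953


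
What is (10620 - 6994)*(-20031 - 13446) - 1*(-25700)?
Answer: -121361902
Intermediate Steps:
(10620 - 6994)*(-20031 - 13446) - 1*(-25700) = 3626*(-33477) + 25700 = -121387602 + 25700 = -121361902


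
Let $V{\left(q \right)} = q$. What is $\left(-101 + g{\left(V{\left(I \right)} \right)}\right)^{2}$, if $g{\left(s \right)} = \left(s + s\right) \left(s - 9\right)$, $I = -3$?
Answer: $841$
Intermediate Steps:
$g{\left(s \right)} = 2 s \left(-9 + s\right)$
$\left(-101 + g{\left(V{\left(I \right)} \right)}\right)^{2} = \left(-101 + 2 \left(-3\right) \left(-9 - 3\right)\right)^{2} = \left(-101 + 2 \left(-3\right) \left(-12\right)\right)^{2} = \left(-101 + 72\right)^{2} = \left(-29\right)^{2} = 841$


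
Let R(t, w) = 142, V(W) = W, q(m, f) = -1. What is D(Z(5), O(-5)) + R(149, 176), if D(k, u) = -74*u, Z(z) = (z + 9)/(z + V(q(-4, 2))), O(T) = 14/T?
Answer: 1746/5 ≈ 349.20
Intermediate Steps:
Z(z) = (9 + z)/(-1 + z) (Z(z) = (z + 9)/(z - 1) = (9 + z)/(-1 + z))
D(Z(5), O(-5)) + R(149, 176) = -1036/(-5) + 142 = -1036*(-1)/5 + 142 = -74*(-14/5) + 142 = 1036/5 + 142 = 1746/5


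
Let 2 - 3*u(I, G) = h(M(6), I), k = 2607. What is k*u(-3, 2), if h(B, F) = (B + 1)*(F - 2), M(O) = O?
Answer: 32153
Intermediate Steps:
h(B, F) = (1 + B)*(-2 + F)
u(I, G) = 16/3 - 7*I/3 (u(I, G) = 2/3 - (-2 + I - 2*6 + 6*I)/3 = 2/3 - (-2 + I - 12 + 6*I)/3 = 2/3 - (-14 + 7*I)/3 = 2/3 + (14/3 - 7*I/3) = 16/3 - 7*I/3)
k*u(-3, 2) = 2607*(16/3 - 7/3*(-3)) = 2607*(16/3 + 7) = 2607*(37/3) = 32153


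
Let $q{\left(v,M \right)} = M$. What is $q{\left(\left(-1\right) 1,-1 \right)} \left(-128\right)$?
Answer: $128$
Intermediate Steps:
$q{\left(\left(-1\right) 1,-1 \right)} \left(-128\right) = \left(-1\right) \left(-128\right) = 128$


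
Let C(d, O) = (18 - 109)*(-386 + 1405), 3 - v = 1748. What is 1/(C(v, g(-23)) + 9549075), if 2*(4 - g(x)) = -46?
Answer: 1/9456346 ≈ 1.0575e-7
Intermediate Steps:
v = -1745 (v = 3 - 1*1748 = 3 - 1748 = -1745)
g(x) = 27 (g(x) = 4 - ½*(-46) = 4 + 23 = 27)
C(d, O) = -92729 (C(d, O) = -91*1019 = -92729)
1/(C(v, g(-23)) + 9549075) = 1/(-92729 + 9549075) = 1/9456346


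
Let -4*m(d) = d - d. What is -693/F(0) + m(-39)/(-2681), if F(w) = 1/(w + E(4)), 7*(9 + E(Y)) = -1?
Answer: 6336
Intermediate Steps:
E(Y) = -64/7 (E(Y) = -9 + (1/7)*(-1) = -9 - 1/7 = -64/7)
m(d) = 0 (m(d) = -(d - d)/4 = -1/4*0 = 0)
F(w) = 1/(-64/7 + w) (F(w) = 1/(w - 64/7) = 1/(-64/7 + w))
-693/F(0) + m(-39)/(-2681) = -693/(7/(-64 + 7*0)) + 0/(-2681) = -693/(7/(-64 + 0)) + 0*(-1/2681) = -693/(7/(-64)) + 0 = -693/(7*(-1/64)) + 0 = -693/(-7/64) + 0 = -693*(-64/7) + 0 = 6336 + 0 = 6336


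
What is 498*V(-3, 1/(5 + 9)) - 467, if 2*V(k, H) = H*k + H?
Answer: -3518/7 ≈ -502.57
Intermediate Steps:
V(k, H) = H/2 + H*k/2 (V(k, H) = (H*k + H)/2 = (H + H*k)/2 = H/2 + H*k/2)
498*V(-3, 1/(5 + 9)) - 467 = 498*((1 - 3)/(2*(5 + 9))) - 467 = 498*((½)*(-2)/14) - 467 = 498*((½)*(1/14)*(-2)) - 467 = 498*(-1/14) - 467 = -249/7 - 467 = -3518/7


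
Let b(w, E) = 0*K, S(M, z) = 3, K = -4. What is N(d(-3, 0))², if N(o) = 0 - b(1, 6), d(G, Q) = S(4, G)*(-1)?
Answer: 0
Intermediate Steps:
b(w, E) = 0 (b(w, E) = 0*(-4) = 0)
d(G, Q) = -3 (d(G, Q) = 3*(-1) = -3)
N(o) = 0 (N(o) = 0 - 1*0 = 0 + 0 = 0)
N(d(-3, 0))² = 0² = 0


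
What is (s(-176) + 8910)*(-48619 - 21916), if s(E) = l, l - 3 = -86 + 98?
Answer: -629524875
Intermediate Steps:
l = 15 (l = 3 + (-86 + 98) = 3 + 12 = 15)
s(E) = 15
(s(-176) + 8910)*(-48619 - 21916) = (15 + 8910)*(-48619 - 21916) = 8925*(-70535) = -629524875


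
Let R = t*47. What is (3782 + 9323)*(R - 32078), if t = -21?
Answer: -433316825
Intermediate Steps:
R = -987 (R = -21*47 = -987)
(3782 + 9323)*(R - 32078) = (3782 + 9323)*(-987 - 32078) = 13105*(-33065) = -433316825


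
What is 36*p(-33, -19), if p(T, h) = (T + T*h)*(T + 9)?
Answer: -513216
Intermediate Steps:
p(T, h) = (9 + T)*(T + T*h) (p(T, h) = (T + T*h)*(9 + T) = (9 + T)*(T + T*h))
36*p(-33, -19) = 36*(-33*(9 - 33 + 9*(-19) - 33*(-19))) = 36*(-33*(9 - 33 - 171 + 627)) = 36*(-33*432) = 36*(-14256) = -513216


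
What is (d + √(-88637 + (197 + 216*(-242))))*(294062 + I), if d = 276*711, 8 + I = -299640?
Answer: -1096174296 - 11172*I*√35178 ≈ -1.0962e+9 - 2.0954e+6*I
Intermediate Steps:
I = -299648 (I = -8 - 299640 = -299648)
d = 196236
(d + √(-88637 + (197 + 216*(-242))))*(294062 + I) = (196236 + √(-88637 + (197 + 216*(-242))))*(294062 - 299648) = (196236 + √(-88637 + (197 - 52272)))*(-5586) = (196236 + √(-88637 - 52075))*(-5586) = (196236 + √(-140712))*(-5586) = (196236 + 2*I*√35178)*(-5586) = -1096174296 - 11172*I*√35178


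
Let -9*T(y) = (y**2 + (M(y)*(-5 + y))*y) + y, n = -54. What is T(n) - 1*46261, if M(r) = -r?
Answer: -65695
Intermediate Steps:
T(y) = -y/9 - y**2/9 + y**2*(-5 + y)/9 (T(y) = -((y**2 + ((-y)*(-5 + y))*y) + y)/9 = -((y**2 + (-y*(-5 + y))*y) + y)/9 = -((y**2 - y**2*(-5 + y)) + y)/9 = -(y + y**2 - y**2*(-5 + y))/9 = -y/9 - y**2/9 + y**2*(-5 + y)/9)
T(n) - 1*46261 = (1/9)*(-54)*(-1 + (-54)**2 - 6*(-54)) - 1*46261 = (1/9)*(-54)*(-1 + 2916 + 324) - 46261 = (1/9)*(-54)*3239 - 46261 = -19434 - 46261 = -65695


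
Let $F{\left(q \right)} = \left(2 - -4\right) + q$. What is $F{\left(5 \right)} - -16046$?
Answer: $16057$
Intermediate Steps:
$F{\left(q \right)} = 6 + q$ ($F{\left(q \right)} = \left(2 + 4\right) + q = 6 + q$)
$F{\left(5 \right)} - -16046 = \left(6 + 5\right) - -16046 = 11 + 16046 = 16057$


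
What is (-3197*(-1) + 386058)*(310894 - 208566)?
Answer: 39831685640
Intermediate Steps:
(-3197*(-1) + 386058)*(310894 - 208566) = (3197 + 386058)*102328 = 389255*102328 = 39831685640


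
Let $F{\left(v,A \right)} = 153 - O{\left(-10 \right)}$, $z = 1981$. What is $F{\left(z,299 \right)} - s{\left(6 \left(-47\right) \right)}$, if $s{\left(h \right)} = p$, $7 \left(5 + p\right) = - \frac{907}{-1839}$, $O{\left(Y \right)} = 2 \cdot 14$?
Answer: $\frac{1672583}{12873} \approx 129.93$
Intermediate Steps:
$O{\left(Y \right)} = 28$
$F{\left(v,A \right)} = 125$ ($F{\left(v,A \right)} = 153 - 28 = 125$)
$p = - \frac{63458}{12873}$ ($p = -5 + \frac{\left(-907\right) \frac{1}{-1839}}{7} = -5 + \frac{\left(-907\right) \left(- \frac{1}{1839}\right)}{7} = -5 + \frac{1}{7} \cdot \frac{907}{1839} = -5 + \frac{907}{12873} = - \frac{63458}{12873} \approx -4.9295$)
$s{\left(h \right)} = - \frac{63458}{12873}$
$F{\left(z,299 \right)} - s{\left(6 \left(-47\right) \right)} = 125 - - \frac{63458}{12873} = 125 + \frac{63458}{12873} = \frac{1672583}{12873}$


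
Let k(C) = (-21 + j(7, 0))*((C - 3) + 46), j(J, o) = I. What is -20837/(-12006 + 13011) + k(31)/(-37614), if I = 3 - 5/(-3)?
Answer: -5839912/282105 ≈ -20.701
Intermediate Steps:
I = 14/3 (I = 3 - ⅓*(-5) = 3 + 5/3 = 14/3 ≈ 4.6667)
j(J, o) = 14/3
k(C) = -2107/3 - 49*C/3 (k(C) = (-21 + 14/3)*((C - 3) + 46) = -49*((-3 + C) + 46)/3 = -49*(43 + C)/3 = -2107/3 - 49*C/3)
-20837/(-12006 + 13011) + k(31)/(-37614) = -20837/(-12006 + 13011) + (-2107/3 - 49/3*31)/(-37614) = -20837/1005 + (-2107/3 - 1519/3)*(-1/37614) = -20837*1/1005 - 3626/3*(-1/37614) = -311/15 + 1813/56421 = -5839912/282105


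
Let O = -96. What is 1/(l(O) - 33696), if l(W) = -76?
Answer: -1/33772 ≈ -2.9610e-5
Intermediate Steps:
1/(l(O) - 33696) = 1/(-76 - 33696) = 1/(-33772) = -1/33772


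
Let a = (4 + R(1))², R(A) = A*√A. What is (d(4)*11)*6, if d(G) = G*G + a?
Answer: 2706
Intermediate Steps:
R(A) = A^(3/2)
a = 25 (a = (4 + 1^(3/2))² = (4 + 1)² = 5² = 25)
d(G) = 25 + G² (d(G) = G*G + 25 = G² + 25 = 25 + G²)
(d(4)*11)*6 = ((25 + 4²)*11)*6 = ((25 + 16)*11)*6 = (41*11)*6 = 451*6 = 2706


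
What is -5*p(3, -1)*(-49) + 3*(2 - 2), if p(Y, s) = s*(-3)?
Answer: 735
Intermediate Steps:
p(Y, s) = -3*s
-5*p(3, -1)*(-49) + 3*(2 - 2) = -(-15)*(-1)*(-49) + 3*(2 - 2) = -5*3*(-49) + 3*0 = -15*(-49) + 0 = 735 + 0 = 735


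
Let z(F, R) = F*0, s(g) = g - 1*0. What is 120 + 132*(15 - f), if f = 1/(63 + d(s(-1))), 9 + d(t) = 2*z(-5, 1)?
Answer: 18878/9 ≈ 2097.6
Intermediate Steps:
s(g) = g (s(g) = g + 0 = g)
z(F, R) = 0
d(t) = -9 (d(t) = -9 + 2*0 = -9 + 0 = -9)
f = 1/54 (f = 1/(63 - 9) = 1/54 ≈ 0.018519)
120 + 132*(15 - f) = 120 + 132*(15 - 1*1/54) = 120 + 132*(15 - 1/54) = 120 + 132*(809/54) = 120 + 17798/9 = 18878/9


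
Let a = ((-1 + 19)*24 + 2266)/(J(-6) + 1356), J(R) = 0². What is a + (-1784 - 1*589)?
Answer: -1607545/678 ≈ -2371.0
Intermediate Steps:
J(R) = 0
a = 1349/678 (a = ((-1 + 19)*24 + 2266)/(0 + 1356) = (18*24 + 2266)/1356 = (432 + 2266)*(1/1356) = 2698*(1/1356) = 1349/678 ≈ 1.9897)
a + (-1784 - 1*589) = 1349/678 + (-1784 - 1*589) = 1349/678 + (-1784 - 589) = 1349/678 - 2373 = -1607545/678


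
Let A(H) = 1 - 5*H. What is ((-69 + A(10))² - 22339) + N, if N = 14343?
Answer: 5928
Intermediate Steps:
((-69 + A(10))² - 22339) + N = ((-69 + (1 - 5*10))² - 22339) + 14343 = ((-69 + (1 - 50))² - 22339) + 14343 = ((-69 - 49)² - 22339) + 14343 = ((-118)² - 22339) + 14343 = (13924 - 22339) + 14343 = -8415 + 14343 = 5928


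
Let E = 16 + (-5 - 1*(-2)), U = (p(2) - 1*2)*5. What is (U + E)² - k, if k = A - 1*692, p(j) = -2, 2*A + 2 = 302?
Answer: 591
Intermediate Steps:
A = 150 (A = -1 + (½)*302 = -1 + 151 = 150)
k = -542 (k = 150 - 1*692 = 150 - 692 = -542)
U = -20 (U = (-2 - 1*2)*5 = (-2 - 2)*5 = -4*5 = -20)
E = 13 (E = 16 + (-5 + 2) = 16 - 3 = 13)
(U + E)² - k = (-20 + 13)² - 1*(-542) = (-7)² + 542 = 49 + 542 = 591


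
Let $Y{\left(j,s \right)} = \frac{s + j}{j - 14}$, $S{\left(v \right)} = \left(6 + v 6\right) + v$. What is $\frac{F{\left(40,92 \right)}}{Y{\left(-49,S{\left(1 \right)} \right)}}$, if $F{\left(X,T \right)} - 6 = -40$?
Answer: $- \frac{119}{2} \approx -59.5$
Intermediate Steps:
$F{\left(X,T \right)} = -34$ ($F{\left(X,T \right)} = 6 - 40 = -34$)
$S{\left(v \right)} = 6 + 7 v$ ($S{\left(v \right)} = \left(6 + 6 v\right) + v = 6 + 7 v$)
$Y{\left(j,s \right)} = \frac{j + s}{-14 + j}$
$\frac{F{\left(40,92 \right)}}{Y{\left(-49,S{\left(1 \right)} \right)}} = - \frac{34}{\frac{1}{-14 - 49} \left(-49 + \left(6 + 7 \cdot 1\right)\right)} = - \frac{34}{\frac{1}{-63} \left(-49 + \left(6 + 7\right)\right)} = - \frac{34}{\left(- \frac{1}{63}\right) \left(-49 + 13\right)} = - \frac{34}{\left(- \frac{1}{63}\right) \left(-36\right)} = - \frac{34}{\frac{4}{7}} = \left(-34\right) \frac{7}{4} = - \frac{119}{2}$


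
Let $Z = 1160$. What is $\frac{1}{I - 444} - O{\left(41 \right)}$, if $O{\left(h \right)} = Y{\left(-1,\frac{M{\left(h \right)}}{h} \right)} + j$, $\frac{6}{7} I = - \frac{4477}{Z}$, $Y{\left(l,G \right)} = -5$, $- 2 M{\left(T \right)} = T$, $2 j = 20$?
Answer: $- \frac{15614855}{3121579} \approx -5.0022$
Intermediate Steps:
$j = 10$ ($j = \frac{1}{2} \cdot 20 = 10$)
$M{\left(T \right)} = - \frac{T}{2}$
$I = - \frac{31339}{6960}$ ($I = \frac{7 \left(- \frac{4477}{1160}\right)}{6} = \frac{7 \left(\left(-4477\right) \frac{1}{1160}\right)}{6} = \frac{7}{6} \left(- \frac{4477}{1160}\right) = - \frac{31339}{6960} \approx -4.5027$)
$O{\left(h \right)} = 5$ ($O{\left(h \right)} = -5 + 10 = 5$)
$\frac{1}{I - 444} - O{\left(41 \right)} = \frac{1}{- \frac{31339}{6960} - 444} - 5 = \frac{1}{- \frac{3121579}{6960}} - 5 = - \frac{6960}{3121579} - 5 = - \frac{15614855}{3121579}$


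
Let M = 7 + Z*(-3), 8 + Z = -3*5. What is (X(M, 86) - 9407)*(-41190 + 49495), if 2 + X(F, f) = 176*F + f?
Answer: 33660165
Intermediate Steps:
Z = -23 (Z = -8 - 3*5 = -8 - 15 = -23)
M = 76 (M = 7 - 23*(-3) = 7 + 69 = 76)
X(F, f) = -2 + f + 176*F (X(F, f) = -2 + (176*F + f) = -2 + (f + 176*F) = -2 + f + 176*F)
(X(M, 86) - 9407)*(-41190 + 49495) = ((-2 + 86 + 176*76) - 9407)*(-41190 + 49495) = ((-2 + 86 + 13376) - 9407)*8305 = (13460 - 9407)*8305 = 4053*8305 = 33660165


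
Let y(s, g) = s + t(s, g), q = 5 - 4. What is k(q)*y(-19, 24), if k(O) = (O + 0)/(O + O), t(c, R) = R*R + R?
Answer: 581/2 ≈ 290.50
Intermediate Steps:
q = 1
t(c, R) = R + R² (t(c, R) = R² + R = R + R²)
y(s, g) = s + g*(1 + g)
k(O) = ½ (k(O) = O/((2*O)) = O*(1/(2*O)) = ½)
k(q)*y(-19, 24) = (-19 + 24*(1 + 24))/2 = (-19 + 24*25)/2 = (-19 + 600)/2 = (½)*581 = 581/2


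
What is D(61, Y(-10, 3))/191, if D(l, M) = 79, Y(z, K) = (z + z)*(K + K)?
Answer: 79/191 ≈ 0.41361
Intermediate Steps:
Y(z, K) = 4*K*z (Y(z, K) = (2*z)*(2*K) = 4*K*z)
D(61, Y(-10, 3))/191 = 79/191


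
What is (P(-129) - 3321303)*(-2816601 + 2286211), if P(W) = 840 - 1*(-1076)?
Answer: 1760569670930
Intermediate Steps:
P(W) = 1916 (P(W) = 840 + 1076 = 1916)
(P(-129) - 3321303)*(-2816601 + 2286211) = (1916 - 3321303)*(-2816601 + 2286211) = -3319387*(-530390) = 1760569670930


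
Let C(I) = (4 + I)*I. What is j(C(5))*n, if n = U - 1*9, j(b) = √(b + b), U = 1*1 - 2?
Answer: -30*√10 ≈ -94.868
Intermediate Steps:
C(I) = I*(4 + I)
U = -1 (U = 1 - 2 = -1)
j(b) = √2*√b (j(b) = √(2*b) = √2*√b)
n = -10 (n = -1 - 1*9 = -1 - 9 = -10)
j(C(5))*n = (√2*√(5*(4 + 5)))*(-10) = (√2*√(5*9))*(-10) = (√2*√45)*(-10) = (√2*(3*√5))*(-10) = (3*√10)*(-10) = -30*√10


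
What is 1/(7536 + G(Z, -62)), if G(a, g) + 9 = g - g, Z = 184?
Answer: 1/7527 ≈ 0.00013286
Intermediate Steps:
G(a, g) = -9 (G(a, g) = -9 + (g - g) = -9 + 0 = -9)
1/(7536 + G(Z, -62)) = 1/(7536 - 9) = 1/7527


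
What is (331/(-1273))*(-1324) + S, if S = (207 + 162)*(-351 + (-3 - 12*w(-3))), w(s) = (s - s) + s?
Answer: -148938122/1273 ≈ -1.1700e+5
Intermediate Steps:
w(s) = s (w(s) = 0 + s = s)
S = -117342 (S = (207 + 162)*(-351 + (-3 - 12*(-3))) = 369*(-351 + (-3 + 36)) = 369*(-351 + 33) = 369*(-318) = -117342)
(331/(-1273))*(-1324) + S = (331/(-1273))*(-1324) - 117342 = (331*(-1/1273))*(-1324) - 117342 = -331/1273*(-1324) - 117342 = 438244/1273 - 117342 = -148938122/1273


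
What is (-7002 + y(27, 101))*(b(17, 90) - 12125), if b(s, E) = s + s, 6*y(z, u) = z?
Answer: 169213545/2 ≈ 8.4607e+7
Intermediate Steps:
y(z, u) = z/6
b(s, E) = 2*s
(-7002 + y(27, 101))*(b(17, 90) - 12125) = (-7002 + (1/6)*27)*(2*17 - 12125) = (-7002 + 9/2)*(34 - 12125) = -13995/2*(-12091) = 169213545/2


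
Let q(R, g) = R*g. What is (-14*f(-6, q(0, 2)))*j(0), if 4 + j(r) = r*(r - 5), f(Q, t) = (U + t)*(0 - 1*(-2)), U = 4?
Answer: 448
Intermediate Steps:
f(Q, t) = 8 + 2*t (f(Q, t) = (4 + t)*(0 - 1*(-2)) = (4 + t)*(0 + 2) = (4 + t)*2 = 8 + 2*t)
j(r) = -4 + r*(-5 + r) (j(r) = -4 + r*(r - 5) = -4 + r*(-5 + r))
(-14*f(-6, q(0, 2)))*j(0) = (-14*(8 + 2*(0*2)))*(-4 + 0² - 5*0) = (-14*(8 + 2*0))*(-4 + 0 + 0) = -14*(8 + 0)*(-4) = -14*8*(-4) = -112*(-4) = 448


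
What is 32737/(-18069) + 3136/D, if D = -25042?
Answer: -23064851/11907471 ≈ -1.9370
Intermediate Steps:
32737/(-18069) + 3136/D = 32737/(-18069) + 3136/(-25042) = 32737*(-1/18069) + 3136*(-1/25042) = -1723/951 - 1568/12521 = -23064851/11907471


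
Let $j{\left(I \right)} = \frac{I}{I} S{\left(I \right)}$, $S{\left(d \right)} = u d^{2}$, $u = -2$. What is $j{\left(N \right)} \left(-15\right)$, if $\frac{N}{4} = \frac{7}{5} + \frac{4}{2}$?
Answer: $\frac{27744}{5} \approx 5548.8$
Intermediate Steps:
$S{\left(d \right)} = - 2 d^{2}$
$N = \frac{68}{5}$ ($N = 4 \left(\frac{7}{5} + \frac{4}{2}\right) = 4 \left(7 \cdot \frac{1}{5} + 4 \cdot \frac{1}{2}\right) = 4 \left(\frac{7}{5} + 2\right) = 4 \cdot \frac{17}{5} = \frac{68}{5} \approx 13.6$)
$j{\left(I \right)} = - 2 I^{2}$ ($j{\left(I \right)} = \frac{I}{I} \left(- 2 I^{2}\right) = 1 \left(- 2 I^{2}\right) = - 2 I^{2}$)
$j{\left(N \right)} \left(-15\right) = - 2 \left(\frac{68}{5}\right)^{2} \left(-15\right) = \left(-2\right) \frac{4624}{25} \left(-15\right) = \left(- \frac{9248}{25}\right) \left(-15\right) = \frac{27744}{5}$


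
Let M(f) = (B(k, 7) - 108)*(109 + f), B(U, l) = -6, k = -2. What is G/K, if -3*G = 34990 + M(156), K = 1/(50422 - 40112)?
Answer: -49281800/3 ≈ -1.6427e+7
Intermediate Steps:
M(f) = -12426 - 114*f (M(f) = (-6 - 108)*(109 + f) = -114*(109 + f) = -12426 - 114*f)
K = 1/10310 ≈ 9.6993e-5
G = -4780/3 (G = -(34990 + (-12426 - 114*156))/3 = -(34990 + (-12426 - 17784))/3 = -(34990 - 30210)/3 = -⅓*4780 = -4780/3 ≈ -1593.3)
G/K = -4780/(3*1/10310) = -4780/3*10310 = -49281800/3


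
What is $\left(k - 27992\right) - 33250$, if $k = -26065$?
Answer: $-87307$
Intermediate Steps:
$\left(k - 27992\right) - 33250 = \left(-26065 - 27992\right) - 33250 = -54057 - 33250 = -87307$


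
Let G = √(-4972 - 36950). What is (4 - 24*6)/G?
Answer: 70*I*√4658/6987 ≈ 0.68377*I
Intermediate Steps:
G = 3*I*√4658 (G = √(-41922) = 3*I*√4658 ≈ 204.75*I)
(4 - 24*6)/G = (4 - 24*6)/((3*I*√4658)) = (4 - 144)*(-I*√4658/13974) = -(-70)*I*√4658/6987 = 70*I*√4658/6987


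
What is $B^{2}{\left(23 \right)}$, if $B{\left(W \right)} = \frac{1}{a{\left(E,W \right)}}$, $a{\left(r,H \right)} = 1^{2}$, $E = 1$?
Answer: $1$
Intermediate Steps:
$a{\left(r,H \right)} = 1$
$B{\left(W \right)} = 1$ ($B{\left(W \right)} = 1^{-1} = 1$)
$B^{2}{\left(23 \right)} = 1^{2} = 1$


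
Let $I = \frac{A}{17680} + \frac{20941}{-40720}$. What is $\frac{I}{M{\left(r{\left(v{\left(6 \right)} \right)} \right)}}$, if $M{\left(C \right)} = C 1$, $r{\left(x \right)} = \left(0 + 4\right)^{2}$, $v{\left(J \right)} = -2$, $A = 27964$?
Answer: $\frac{1921143}{28797184} \approx 0.066713$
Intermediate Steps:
$r{\left(x \right)} = 16$ ($r{\left(x \right)} = 4^{2} = 16$)
$M{\left(C \right)} = C$
$I = \frac{1921143}{1799824}$ ($I = \frac{27964}{17680} + \frac{20941}{-40720} = 27964 \cdot \frac{1}{17680} + 20941 \left(- \frac{1}{40720}\right) = \frac{6991}{4420} - \frac{20941}{40720} = \frac{1921143}{1799824} \approx 1.0674$)
$\frac{I}{M{\left(r{\left(v{\left(6 \right)} \right)} \right)}} = \frac{1921143}{1799824 \cdot 16} = \frac{1921143}{1799824} \cdot \frac{1}{16} = \frac{1921143}{28797184}$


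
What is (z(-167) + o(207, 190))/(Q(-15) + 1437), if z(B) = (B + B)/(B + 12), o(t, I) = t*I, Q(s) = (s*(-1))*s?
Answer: 1524121/46965 ≈ 32.452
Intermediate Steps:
Q(s) = -s² (Q(s) = (-s)*s = -s²)
o(t, I) = I*t
z(B) = 2*B/(12 + B) (z(B) = (2*B)/(12 + B) = 2*B/(12 + B))
(z(-167) + o(207, 190))/(Q(-15) + 1437) = (2*(-167)/(12 - 167) + 190*207)/(-1*(-15)² + 1437) = (2*(-167)/(-155) + 39330)/(-1*225 + 1437) = (2*(-167)*(-1/155) + 39330)/(-225 + 1437) = (334/155 + 39330)/1212 = (6096484/155)*(1/1212) = 1524121/46965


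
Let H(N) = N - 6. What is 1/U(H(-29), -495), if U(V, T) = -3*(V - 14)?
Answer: 1/147 ≈ 0.0068027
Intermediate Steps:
H(N) = -6 + N
U(V, T) = 42 - 3*V (U(V, T) = -3*(-14 + V) = 42 - 3*V)
1/U(H(-29), -495) = 1/(42 - 3*(-6 - 29)) = 1/(42 - 3*(-35)) = 1/(42 + 105) = 1/147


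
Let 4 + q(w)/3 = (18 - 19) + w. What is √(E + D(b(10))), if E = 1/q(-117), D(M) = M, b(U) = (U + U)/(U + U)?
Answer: √133590/366 ≈ 0.99863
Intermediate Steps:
q(w) = -15 + 3*w (q(w) = -12 + 3*((18 - 19) + w) = -12 + 3*(-1 + w) = -12 + (-3 + 3*w) = -15 + 3*w)
b(U) = 1 (b(U) = (2*U)/((2*U)) = (2*U)*(1/(2*U)) = 1)
E = -1/366 (E = 1/(-15 + 3*(-117)) = 1/(-15 - 351) = 1/(-366) = -1/366 ≈ -0.0027322)
√(E + D(b(10))) = √(-1/366 + 1) = √(365/366) = √133590/366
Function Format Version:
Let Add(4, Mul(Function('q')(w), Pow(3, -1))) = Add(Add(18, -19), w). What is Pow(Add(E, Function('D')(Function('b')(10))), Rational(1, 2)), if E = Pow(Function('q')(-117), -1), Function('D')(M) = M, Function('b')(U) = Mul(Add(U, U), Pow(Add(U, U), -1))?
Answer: Mul(Rational(1, 366), Pow(133590, Rational(1, 2))) ≈ 0.99863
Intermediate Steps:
Function('q')(w) = Add(-15, Mul(3, w)) (Function('q')(w) = Add(-12, Mul(3, Add(Add(18, -19), w))) = Add(-12, Mul(3, Add(-1, w))) = Add(-12, Add(-3, Mul(3, w))) = Add(-15, Mul(3, w)))
Function('b')(U) = 1 (Function('b')(U) = Mul(Mul(2, U), Pow(Mul(2, U), -1)) = Mul(Mul(2, U), Mul(Rational(1, 2), Pow(U, -1))) = 1)
E = Rational(-1, 366) (E = Pow(Add(-15, Mul(3, -117)), -1) = Pow(Add(-15, -351), -1) = Pow(-366, -1) = Rational(-1, 366) ≈ -0.0027322)
Pow(Add(E, Function('D')(Function('b')(10))), Rational(1, 2)) = Pow(Add(Rational(-1, 366), 1), Rational(1, 2)) = Pow(Rational(365, 366), Rational(1, 2)) = Mul(Rational(1, 366), Pow(133590, Rational(1, 2)))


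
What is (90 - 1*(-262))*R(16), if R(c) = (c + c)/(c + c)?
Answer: 352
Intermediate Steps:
R(c) = 1 (R(c) = (2*c)/((2*c)) = (2*c)*(1/(2*c)) = 1)
(90 - 1*(-262))*R(16) = (90 - 1*(-262))*1 = (90 + 262)*1 = 352*1 = 352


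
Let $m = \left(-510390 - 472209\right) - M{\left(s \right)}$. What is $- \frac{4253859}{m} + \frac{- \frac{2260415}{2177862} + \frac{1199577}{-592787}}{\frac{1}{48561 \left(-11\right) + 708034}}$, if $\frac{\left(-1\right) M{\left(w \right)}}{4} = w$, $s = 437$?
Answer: $- \frac{674021749197270304637881}{1266286763813586294} \approx -5.3228 \cdot 10^{5}$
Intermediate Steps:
$M{\left(w \right)} = - 4 w$
$m = -980851$ ($m = \left(-510390 - 472209\right) - \left(-4\right) 437 = \left(-510390 - 472209\right) - -1748 = -982599 + 1748 = -980851$)
$- \frac{4253859}{m} + \frac{- \frac{2260415}{2177862} + \frac{1199577}{-592787}}{\frac{1}{48561 \left(-11\right) + 708034}} = - \frac{4253859}{-980851} + \frac{- \frac{2260415}{2177862} + \frac{1199577}{-592787}}{\frac{1}{48561 \left(-11\right) + 708034}} = \left(-4253859\right) \left(- \frac{1}{980851}\right) + \frac{\left(-2260415\right) \frac{1}{2177862} + 1199577 \left(- \frac{1}{592787}\right)}{\frac{1}{-534171 + 708034}} = \frac{4253859}{980851} + \frac{- \frac{2260415}{2177862} - \frac{1199577}{592787}}{\frac{1}{173863}} = \frac{4253859}{980851} - \frac{3952457790979 \frac{1}{\frac{1}{173863}}}{1291008281394} = \frac{4253859}{980851} - \frac{687186168912981877}{1291008281394} = - \frac{674021749197270304637881}{1266286763813586294}$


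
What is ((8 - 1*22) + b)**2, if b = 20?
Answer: 36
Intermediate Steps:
((8 - 1*22) + b)**2 = ((8 - 1*22) + 20)**2 = ((8 - 22) + 20)**2 = (-14 + 20)**2 = 6**2 = 36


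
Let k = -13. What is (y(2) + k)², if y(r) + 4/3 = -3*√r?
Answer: 2011/9 + 86*√2 ≈ 345.07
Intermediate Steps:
y(r) = -4/3 - 3*√r
(y(2) + k)² = ((-4/3 - 3*√2) - 13)² = (-43/3 - 3*√2)²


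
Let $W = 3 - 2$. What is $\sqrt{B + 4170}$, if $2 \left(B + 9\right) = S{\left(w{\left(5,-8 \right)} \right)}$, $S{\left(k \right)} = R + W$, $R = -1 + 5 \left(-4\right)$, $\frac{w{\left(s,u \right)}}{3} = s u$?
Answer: $\sqrt{4151} \approx 64.428$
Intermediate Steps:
$w{\left(s,u \right)} = 3 s u$
$W = 1$ ($W = 3 - 2 = 1$)
$R = -21$ ($R = -1 - 20 = -21$)
$S{\left(k \right)} = -20$ ($S{\left(k \right)} = -21 + 1 = -20$)
$B = -19$ ($B = -9 + \frac{1}{2} \left(-20\right) = -9 - 10 = -19$)
$\sqrt{B + 4170} = \sqrt{-19 + 4170} = \sqrt{4151}$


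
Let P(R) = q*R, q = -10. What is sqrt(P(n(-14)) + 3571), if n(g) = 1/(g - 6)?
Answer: sqrt(14286)/2 ≈ 59.762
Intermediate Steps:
n(g) = 1/(-6 + g)
P(R) = -10*R
sqrt(P(n(-14)) + 3571) = sqrt(-10/(-6 - 14) + 3571) = sqrt(-10/(-20) + 3571) = sqrt(-10*(-1/20) + 3571) = sqrt(1/2 + 3571) = sqrt(7143/2) = sqrt(14286)/2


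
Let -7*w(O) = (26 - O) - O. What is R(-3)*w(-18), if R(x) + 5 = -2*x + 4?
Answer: -310/7 ≈ -44.286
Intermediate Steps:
R(x) = -1 - 2*x (R(x) = -5 + (-2*x + 4) = -5 + (4 - 2*x) = -1 - 2*x)
w(O) = -26/7 + 2*O/7 (w(O) = -((26 - O) - O)/7 = -(26 - 2*O)/7 = -26/7 + 2*O/7)
R(-3)*w(-18) = (-1 - 2*(-3))*(-26/7 + (2/7)*(-18)) = (-1 + 6)*(-26/7 - 36/7) = 5*(-62/7) = -310/7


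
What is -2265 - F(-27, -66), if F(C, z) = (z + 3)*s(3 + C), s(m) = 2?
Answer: -2139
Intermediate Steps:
F(C, z) = 6 + 2*z (F(C, z) = (z + 3)*2 = (3 + z)*2 = 6 + 2*z)
-2265 - F(-27, -66) = -2265 - (6 + 2*(-66)) = -2265 - (6 - 132) = -2265 - 1*(-126) = -2265 + 126 = -2139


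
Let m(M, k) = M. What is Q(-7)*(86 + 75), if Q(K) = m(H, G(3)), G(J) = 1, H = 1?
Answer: 161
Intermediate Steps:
Q(K) = 1
Q(-7)*(86 + 75) = 1*(86 + 75) = 1*161 = 161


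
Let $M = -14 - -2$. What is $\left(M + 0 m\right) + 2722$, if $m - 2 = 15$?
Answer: $2710$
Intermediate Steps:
$m = 17$ ($m = 2 + 15 = 17$)
$M = -12$ ($M = -14 + 2 = -12$)
$\left(M + 0 m\right) + 2722 = \left(-12 + 0 \cdot 17\right) + 2722 = \left(-12 + 0\right) + 2722 = -12 + 2722 = 2710$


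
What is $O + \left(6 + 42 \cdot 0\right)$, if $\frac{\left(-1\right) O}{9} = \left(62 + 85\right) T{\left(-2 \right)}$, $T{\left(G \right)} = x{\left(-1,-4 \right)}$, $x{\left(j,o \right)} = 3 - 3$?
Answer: $6$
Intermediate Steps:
$x{\left(j,o \right)} = 0$ ($x{\left(j,o \right)} = 3 - 3 = 0$)
$T{\left(G \right)} = 0$
$O = 0$ ($O = - 9 \left(62 + 85\right) 0 = - 9 \cdot 147 \cdot 0 = \left(-9\right) 0 = 0$)
$O + \left(6 + 42 \cdot 0\right) = 0 + \left(6 + 42 \cdot 0\right) = 0 + \left(6 + 0\right) = 0 + 6 = 6$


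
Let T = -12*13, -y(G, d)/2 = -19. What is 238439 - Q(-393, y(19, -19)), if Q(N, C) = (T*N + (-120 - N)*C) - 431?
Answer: 167188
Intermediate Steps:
y(G, d) = 38 (y(G, d) = -2*(-19) = 38)
T = -156
Q(N, C) = -431 - 156*N + C*(-120 - N) (Q(N, C) = (-156*N + (-120 - N)*C) - 431 = (-156*N + C*(-120 - N)) - 431 = -431 - 156*N + C*(-120 - N))
238439 - Q(-393, y(19, -19)) = 238439 - (-431 - 156*(-393) - 120*38 - 1*38*(-393)) = 238439 - (-431 + 61308 - 4560 + 14934) = 238439 - 1*71251 = 238439 - 71251 = 167188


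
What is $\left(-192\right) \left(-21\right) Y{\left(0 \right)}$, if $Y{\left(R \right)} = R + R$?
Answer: $0$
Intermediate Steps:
$Y{\left(R \right)} = 2 R$
$\left(-192\right) \left(-21\right) Y{\left(0 \right)} = \left(-192\right) \left(-21\right) 2 \cdot 0 = 4032 \cdot 0 = 0$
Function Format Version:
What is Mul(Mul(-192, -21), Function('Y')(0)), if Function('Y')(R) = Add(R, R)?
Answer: 0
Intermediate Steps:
Function('Y')(R) = Mul(2, R)
Mul(Mul(-192, -21), Function('Y')(0)) = Mul(Mul(-192, -21), Mul(2, 0)) = Mul(4032, 0) = 0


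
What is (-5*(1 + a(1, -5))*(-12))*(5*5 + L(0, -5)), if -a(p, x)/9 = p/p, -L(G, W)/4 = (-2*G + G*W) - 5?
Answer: -21600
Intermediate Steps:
L(G, W) = 20 + 8*G - 4*G*W (L(G, W) = -4*((-2*G + G*W) - 5) = -4*(-5 - 2*G + G*W) = 20 + 8*G - 4*G*W)
a(p, x) = -9 (a(p, x) = -9*p/p = -9*1 = -9)
(-5*(1 + a(1, -5))*(-12))*(5*5 + L(0, -5)) = (-5*(1 - 9)*(-12))*(5*5 + (20 + 8*0 - 4*0*(-5))) = (-5*(-8)*(-12))*(25 + (20 + 0 + 0)) = (40*(-12))*(25 + 20) = -480*45 = -21600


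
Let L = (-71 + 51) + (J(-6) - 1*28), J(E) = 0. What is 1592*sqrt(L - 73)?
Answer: 17512*I ≈ 17512.0*I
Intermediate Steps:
L = -48 (L = (-71 + 51) + (0 - 1*28) = -20 + (0 - 28) = -20 - 28 = -48)
1592*sqrt(L - 73) = 1592*sqrt(-48 - 73) = 1592*sqrt(-121) = 1592*(11*I) = 17512*I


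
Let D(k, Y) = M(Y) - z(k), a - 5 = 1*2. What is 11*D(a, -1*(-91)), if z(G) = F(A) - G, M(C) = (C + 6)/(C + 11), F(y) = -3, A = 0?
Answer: 12287/102 ≈ 120.46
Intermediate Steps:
M(C) = (6 + C)/(11 + C)
z(G) = -3 - G
a = 7 (a = 5 + 1*2 = 5 + 2 = 7)
D(k, Y) = 3 + k + (6 + Y)/(11 + Y) (D(k, Y) = (6 + Y)/(11 + Y) - (-3 - k) = (6 + Y)/(11 + Y) + (3 + k) = 3 + k + (6 + Y)/(11 + Y))
11*D(a, -1*(-91)) = 11*((6 - 1*(-91) + (3 + 7)*(11 - 1*(-91)))/(11 - 1*(-91))) = 11*((6 + 91 + 10*(11 + 91))/(11 + 91)) = 11*((6 + 91 + 10*102)/102) = 11*((6 + 91 + 1020)/102) = 11*((1/102)*1117) = 11*(1117/102) = 12287/102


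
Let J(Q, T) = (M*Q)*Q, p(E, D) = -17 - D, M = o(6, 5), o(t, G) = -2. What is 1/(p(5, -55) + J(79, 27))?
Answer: -1/12444 ≈ -8.0360e-5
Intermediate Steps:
M = -2
J(Q, T) = -2*Q² (J(Q, T) = (-2*Q)*Q = -2*Q²)
1/(p(5, -55) + J(79, 27)) = 1/((-17 - 1*(-55)) - 2*79²) = 1/((-17 + 55) - 2*6241) = 1/(38 - 12482) = 1/(-12444) = -1/12444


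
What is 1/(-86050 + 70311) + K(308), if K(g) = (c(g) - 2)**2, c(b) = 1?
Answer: 15738/15739 ≈ 0.99994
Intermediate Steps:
K(g) = 1 (K(g) = (1 - 2)**2 = (-1)**2 = 1)
1/(-86050 + 70311) + K(308) = 1/(-86050 + 70311) + 1 = 1/(-15739) + 1 = -1/15739 + 1 = 15738/15739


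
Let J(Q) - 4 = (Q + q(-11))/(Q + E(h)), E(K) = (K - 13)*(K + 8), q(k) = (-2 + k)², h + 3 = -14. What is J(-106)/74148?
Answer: 719/12160272 ≈ 5.9127e-5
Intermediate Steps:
h = -17 (h = -3 - 14 = -17)
E(K) = (-13 + K)*(8 + K)
J(Q) = 4 + (169 + Q)/(270 + Q) (J(Q) = 4 + (Q + (-2 - 11)²)/(Q + (-104 + (-17)² - 5*(-17))) = 4 + (Q + (-13)²)/(Q + (-104 + 289 + 85)) = 4 + (Q + 169)/(Q + 270) = 4 + (169 + Q)/(270 + Q))
J(-106)/74148 = ((1249 + 5*(-106))/(270 - 106))/74148 = ((1249 - 530)/164)*(1/74148) = ((1/164)*719)*(1/74148) = (719/164)*(1/74148) = 719/12160272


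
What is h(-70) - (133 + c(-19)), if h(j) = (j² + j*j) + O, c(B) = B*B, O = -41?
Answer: 9265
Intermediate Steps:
c(B) = B²
h(j) = -41 + 2*j² (h(j) = (j² + j*j) - 41 = (j² + j²) - 41 = 2*j² - 41 = -41 + 2*j²)
h(-70) - (133 + c(-19)) = (-41 + 2*(-70)²) - (133 + (-19)²) = (-41 + 2*4900) - (133 + 361) = (-41 + 9800) - 1*494 = 9759 - 494 = 9265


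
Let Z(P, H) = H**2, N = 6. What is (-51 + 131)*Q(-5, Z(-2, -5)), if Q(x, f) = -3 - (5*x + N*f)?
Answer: -10240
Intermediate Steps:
Q(x, f) = -3 - 6*f - 5*x (Q(x, f) = -3 - (5*x + 6*f) = -3 + (-6*f - 5*x) = -3 - 6*f - 5*x)
(-51 + 131)*Q(-5, Z(-2, -5)) = (-51 + 131)*(-3 - 6*(-5)**2 - 5*(-5)) = 80*(-3 - 6*25 + 25) = 80*(-3 - 150 + 25) = 80*(-128) = -10240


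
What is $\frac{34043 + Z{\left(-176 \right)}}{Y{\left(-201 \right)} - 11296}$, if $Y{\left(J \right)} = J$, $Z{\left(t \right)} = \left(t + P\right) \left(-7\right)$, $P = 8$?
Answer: $- \frac{35219}{11497} \approx -3.0633$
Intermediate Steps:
$Z{\left(t \right)} = -56 - 7 t$ ($Z{\left(t \right)} = \left(t + 8\right) \left(-7\right) = \left(8 + t\right) \left(-7\right) = -56 - 7 t$)
$\frac{34043 + Z{\left(-176 \right)}}{Y{\left(-201 \right)} - 11296} = \frac{34043 - -1176}{-201 - 11296} = \frac{34043 + \left(-56 + 1232\right)}{-11497} = \left(34043 + 1176\right) \left(- \frac{1}{11497}\right) = 35219 \left(- \frac{1}{11497}\right) = - \frac{35219}{11497}$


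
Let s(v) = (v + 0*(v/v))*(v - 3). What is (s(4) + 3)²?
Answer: 49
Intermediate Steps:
s(v) = v*(-3 + v) (s(v) = (v + 0*1)*(-3 + v) = (v + 0)*(-3 + v) = v*(-3 + v))
(s(4) + 3)² = (4*(-3 + 4) + 3)² = (4*1 + 3)² = (4 + 3)² = 7² = 49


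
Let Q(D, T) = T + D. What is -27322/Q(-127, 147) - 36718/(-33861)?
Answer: -462207941/338610 ≈ -1365.0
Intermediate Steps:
Q(D, T) = D + T
-27322/Q(-127, 147) - 36718/(-33861) = -27322/(-127 + 147) - 36718/(-33861) = -27322/20 - 36718*(-1/33861) = -27322*1/20 + 36718/33861 = -13661/10 + 36718/33861 = -462207941/338610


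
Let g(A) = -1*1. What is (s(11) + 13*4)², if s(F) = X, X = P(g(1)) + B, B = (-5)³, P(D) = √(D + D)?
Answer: (73 - I*√2)² ≈ 5327.0 - 206.48*I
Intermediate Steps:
g(A) = -1
P(D) = √2*√D (P(D) = √(2*D) = √2*√D)
B = -125
X = -125 + I*√2 (X = √2*√(-1) - 125 = √2*I - 125 = I*√2 - 125 = -125 + I*√2 ≈ -125.0 + 1.4142*I)
s(F) = -125 + I*√2
(s(11) + 13*4)² = ((-125 + I*√2) + 13*4)² = ((-125 + I*√2) + 52)² = (-73 + I*√2)²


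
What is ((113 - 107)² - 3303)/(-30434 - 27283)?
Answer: 3/53 ≈ 0.056604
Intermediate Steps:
((113 - 107)² - 3303)/(-30434 - 27283) = (6² - 3303)/(-57717) = (36 - 3303)*(-1/57717) = -3267*(-1/57717) = 3/53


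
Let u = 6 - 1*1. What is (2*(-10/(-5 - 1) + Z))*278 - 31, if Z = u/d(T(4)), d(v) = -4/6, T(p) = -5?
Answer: -9823/3 ≈ -3274.3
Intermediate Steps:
u = 5 (u = 6 - 1 = 5)
d(v) = -⅔ (d(v) = -4*⅙ = -⅔)
Z = -15/2 (Z = 5/(-⅔) = 5*(-3/2) = -15/2 ≈ -7.5000)
(2*(-10/(-5 - 1) + Z))*278 - 31 = (2*(-10/(-5 - 1) - 15/2))*278 - 31 = (2*(-10/(1*(-6)) - 15/2))*278 - 31 = (2*(-10/(-6) - 15/2))*278 - 31 = (2*(-10*(-⅙) - 15/2))*278 - 31 = (2*(5/3 - 15/2))*278 - 31 = (2*(-35/6))*278 - 31 = -35/3*278 - 31 = -9730/3 - 31 = -9823/3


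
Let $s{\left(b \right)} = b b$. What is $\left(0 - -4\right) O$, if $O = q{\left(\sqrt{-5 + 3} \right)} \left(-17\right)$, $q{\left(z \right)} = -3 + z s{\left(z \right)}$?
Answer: $204 + 136 i \sqrt{2} \approx 204.0 + 192.33 i$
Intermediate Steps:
$s{\left(b \right)} = b^{2}$
$q{\left(z \right)} = -3 + z^{3}$ ($q{\left(z \right)} = -3 + z z^{2} = -3 + z^{3}$)
$O = 51 + 34 i \sqrt{2}$ ($O = \left(-3 + \left(\sqrt{-5 + 3}\right)^{3}\right) \left(-17\right) = \left(-3 + \left(\sqrt{-2}\right)^{3}\right) \left(-17\right) = \left(-3 + \left(i \sqrt{2}\right)^{3}\right) \left(-17\right) = \left(-3 - 2 i \sqrt{2}\right) \left(-17\right) = 51 + 34 i \sqrt{2} \approx 51.0 + 48.083 i$)
$\left(0 - -4\right) O = \left(0 - -4\right) \left(51 + 34 i \sqrt{2}\right) = \left(0 + 4\right) \left(51 + 34 i \sqrt{2}\right) = 4 \left(51 + 34 i \sqrt{2}\right) = 204 + 136 i \sqrt{2}$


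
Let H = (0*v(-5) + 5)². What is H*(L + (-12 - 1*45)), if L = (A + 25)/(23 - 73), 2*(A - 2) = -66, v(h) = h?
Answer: -1422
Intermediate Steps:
A = -31 (A = 2 + (½)*(-66) = 2 - 33 = -31)
H = 25 (H = (0*(-5) + 5)² = (0 + 5)² = 5² = 25)
L = 3/25 (L = (-31 + 25)/(23 - 73) = -6/(-50) = -6*(-1/50) = 3/25 ≈ 0.12000)
H*(L + (-12 - 1*45)) = 25*(3/25 + (-12 - 1*45)) = 25*(3/25 + (-12 - 45)) = 25*(3/25 - 57) = 25*(-1422/25) = -1422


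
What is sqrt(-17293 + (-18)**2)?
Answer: I*sqrt(16969) ≈ 130.27*I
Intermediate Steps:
sqrt(-17293 + (-18)**2) = sqrt(-17293 + 324) = sqrt(-16969) = I*sqrt(16969)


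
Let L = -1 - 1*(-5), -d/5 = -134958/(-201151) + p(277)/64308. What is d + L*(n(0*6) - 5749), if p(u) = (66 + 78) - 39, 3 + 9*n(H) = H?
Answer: -297528230700907/12935618508 ≈ -23001.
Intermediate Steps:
n(H) = -1/3 + H/9
p(u) = 105 (p(u) = 144 - 39 = 105)
d = -14499999865/4311872836 (d = -5*(-134958/(-201151) + 105/64308) = -5*(-134958*(-1/201151) + 105*(1/64308)) = -5*(134958/201151 + 35/21436) = -5*2899999973/4311872836 = -14499999865/4311872836 ≈ -3.3628)
L = 4 (L = -1 + 5 = 4)
d + L*(n(0*6) - 5749) = -14499999865/4311872836 + 4*((-1/3 + (0*6)/9) - 5749) = -14499999865/4311872836 + 4*((-1/3 + (1/9)*0) - 5749) = -14499999865/4311872836 + 4*((-1/3 + 0) - 5749) = -14499999865/4311872836 + 4*(-1/3 - 5749) = -14499999865/4311872836 + 4*(-17248/3) = -14499999865/4311872836 - 68992/3 = -297528230700907/12935618508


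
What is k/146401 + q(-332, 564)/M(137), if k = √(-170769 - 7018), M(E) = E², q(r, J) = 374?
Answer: 374/18769 + I*√177787/146401 ≈ 0.019926 + 0.0028801*I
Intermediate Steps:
k = I*√177787 (k = √(-177787) = I*√177787 ≈ 421.65*I)
k/146401 + q(-332, 564)/M(137) = (I*√177787)/146401 + 374/(137²) = (I*√177787)*(1/146401) + 374/18769 = I*√177787/146401 + 374*(1/18769) = I*√177787/146401 + 374/18769 = 374/18769 + I*√177787/146401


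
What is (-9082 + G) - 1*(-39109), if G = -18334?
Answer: 11693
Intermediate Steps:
(-9082 + G) - 1*(-39109) = (-9082 - 18334) - 1*(-39109) = -27416 + 39109 = 11693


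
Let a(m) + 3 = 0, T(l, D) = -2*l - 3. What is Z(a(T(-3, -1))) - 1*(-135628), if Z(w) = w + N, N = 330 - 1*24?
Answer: 135931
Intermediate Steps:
T(l, D) = -3 - 2*l
N = 306 (N = 330 - 24 = 306)
a(m) = -3 (a(m) = -3 + 0 = -3)
Z(w) = 306 + w (Z(w) = w + 306 = 306 + w)
Z(a(T(-3, -1))) - 1*(-135628) = (306 - 3) - 1*(-135628) = 303 + 135628 = 135931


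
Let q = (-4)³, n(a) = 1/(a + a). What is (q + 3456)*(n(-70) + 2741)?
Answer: 325410672/35 ≈ 9.2974e+6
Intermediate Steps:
n(a) = 1/(2*a)
q = -64
(q + 3456)*(n(-70) + 2741) = (-64 + 3456)*((½)/(-70) + 2741) = 3392*((½)*(-1/70) + 2741) = 3392*(-1/140 + 2741) = 3392*(383739/140) = 325410672/35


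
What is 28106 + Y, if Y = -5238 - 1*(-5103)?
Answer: 27971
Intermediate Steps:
Y = -135 (Y = -5238 + 5103 = -135)
28106 + Y = 28106 - 135 = 27971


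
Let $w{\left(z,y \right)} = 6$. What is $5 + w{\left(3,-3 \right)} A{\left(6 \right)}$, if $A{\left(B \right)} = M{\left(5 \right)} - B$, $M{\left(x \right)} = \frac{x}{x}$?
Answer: $-25$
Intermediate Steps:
$M{\left(x \right)} = 1$
$A{\left(B \right)} = 1 - B$
$5 + w{\left(3,-3 \right)} A{\left(6 \right)} = 5 + 6 \left(1 - 6\right) = 5 + 6 \left(-5\right) = 5 - 30 = -25$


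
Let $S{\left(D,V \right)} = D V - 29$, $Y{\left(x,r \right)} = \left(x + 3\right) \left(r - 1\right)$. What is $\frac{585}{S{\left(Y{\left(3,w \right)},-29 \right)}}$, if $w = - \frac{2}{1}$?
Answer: $\frac{585}{493} \approx 1.1866$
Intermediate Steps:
$w = -2$ ($w = \left(-2\right) 1 = -2$)
$Y{\left(x,r \right)} = \left(-1 + r\right) \left(3 + x\right)$ ($Y{\left(x,r \right)} = \left(3 + x\right) \left(-1 + r\right) = \left(-1 + r\right) \left(3 + x\right)$)
$S{\left(D,V \right)} = -29 + D V$
$\frac{585}{S{\left(Y{\left(3,w \right)},-29 \right)}} = \frac{585}{-29 + \left(-3 - 3 + 3 \left(-2\right) - 6\right) \left(-29\right)} = \frac{585}{-29 + \left(-3 - 3 - 6 - 6\right) \left(-29\right)} = \frac{585}{-29 - -522} = \frac{585}{-29 + 522} = \frac{585}{493}$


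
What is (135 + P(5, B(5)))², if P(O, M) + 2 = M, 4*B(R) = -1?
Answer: 281961/16 ≈ 17623.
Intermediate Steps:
B(R) = -¼ (B(R) = (¼)*(-1) = -¼)
P(O, M) = -2 + M
(135 + P(5, B(5)))² = (135 + (-2 - ¼))² = (135 - 9/4)² = (531/4)² = 281961/16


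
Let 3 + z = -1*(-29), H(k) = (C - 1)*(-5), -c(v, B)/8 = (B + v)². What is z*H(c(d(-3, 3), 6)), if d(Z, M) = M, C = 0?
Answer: 130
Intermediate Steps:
c(v, B) = -8*(B + v)²
H(k) = 5 (H(k) = (0 - 1)*(-5) = -1*(-5) = 5)
z = 26 (z = -3 - 1*(-29) = -3 + 29 = 26)
z*H(c(d(-3, 3), 6)) = 26*5 = 130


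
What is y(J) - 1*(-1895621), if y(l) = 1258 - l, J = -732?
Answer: 1897611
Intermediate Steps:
y(J) - 1*(-1895621) = (1258 - 1*(-732)) - 1*(-1895621) = (1258 + 732) + 1895621 = 1990 + 1895621 = 1897611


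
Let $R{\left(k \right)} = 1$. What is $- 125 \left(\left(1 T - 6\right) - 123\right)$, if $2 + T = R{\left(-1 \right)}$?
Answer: $16250$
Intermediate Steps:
$T = -1$ ($T = -2 + 1 = -1$)
$- 125 \left(\left(1 T - 6\right) - 123\right) = - 125 \left(\left(1 \left(-1\right) - 6\right) - 123\right) = - 125 \left(\left(-1 - 6\right) - 123\right) = - 125 \left(-7 - 123\right) = \left(-125\right) \left(-130\right) = 16250$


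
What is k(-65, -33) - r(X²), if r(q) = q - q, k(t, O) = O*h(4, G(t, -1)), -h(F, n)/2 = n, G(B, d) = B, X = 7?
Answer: -4290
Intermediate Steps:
h(F, n) = -2*n
k(t, O) = -2*O*t (k(t, O) = O*(-2*t) = -2*O*t)
r(q) = 0
k(-65, -33) - r(X²) = -2*(-33)*(-65) - 1*0 = -4290 + 0 = -4290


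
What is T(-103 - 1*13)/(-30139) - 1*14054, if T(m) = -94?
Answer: -423573412/30139 ≈ -14054.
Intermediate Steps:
T(-103 - 1*13)/(-30139) - 1*14054 = -94/(-30139) - 1*14054 = -94*(-1/30139) - 14054 = 94/30139 - 14054 = -423573412/30139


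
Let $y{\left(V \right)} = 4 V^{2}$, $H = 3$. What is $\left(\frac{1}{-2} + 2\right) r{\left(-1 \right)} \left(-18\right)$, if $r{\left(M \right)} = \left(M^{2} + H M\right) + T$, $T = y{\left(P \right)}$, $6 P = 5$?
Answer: $-21$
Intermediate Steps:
$P = \frac{5}{6}$ ($P = \frac{1}{6} \cdot 5 = \frac{5}{6} \approx 0.83333$)
$T = \frac{25}{9}$ ($T = 4 \left(\frac{5}{6}\right)^{2} = 4 \cdot \frac{25}{36} = \frac{25}{9} \approx 2.7778$)
$r{\left(M \right)} = \frac{25}{9} + M^{2} + 3 M$ ($r{\left(M \right)} = \left(M^{2} + 3 M\right) + \frac{25}{9} = \frac{25}{9} + M^{2} + 3 M$)
$\left(\frac{1}{-2} + 2\right) r{\left(-1 \right)} \left(-18\right) = \left(\frac{1}{-2} + 2\right) \left(\frac{25}{9} + \left(-1\right)^{2} + 3 \left(-1\right)\right) \left(-18\right) = \left(- \frac{1}{2} + 2\right) \left(\frac{25}{9} + 1 - 3\right) \left(-18\right) = \frac{3}{2} \cdot \frac{7}{9} \left(-18\right) = \frac{7}{6} \left(-18\right) = -21$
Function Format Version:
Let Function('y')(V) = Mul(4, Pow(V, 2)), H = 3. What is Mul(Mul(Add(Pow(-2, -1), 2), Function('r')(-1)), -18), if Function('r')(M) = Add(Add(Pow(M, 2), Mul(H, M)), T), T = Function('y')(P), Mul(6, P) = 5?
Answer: -21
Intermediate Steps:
P = Rational(5, 6) (P = Mul(Rational(1, 6), 5) = Rational(5, 6) ≈ 0.83333)
T = Rational(25, 9) (T = Mul(4, Pow(Rational(5, 6), 2)) = Mul(4, Rational(25, 36)) = Rational(25, 9) ≈ 2.7778)
Function('r')(M) = Add(Rational(25, 9), Pow(M, 2), Mul(3, M)) (Function('r')(M) = Add(Add(Pow(M, 2), Mul(3, M)), Rational(25, 9)) = Add(Rational(25, 9), Pow(M, 2), Mul(3, M)))
Mul(Mul(Add(Pow(-2, -1), 2), Function('r')(-1)), -18) = Mul(Mul(Add(Pow(-2, -1), 2), Add(Rational(25, 9), Pow(-1, 2), Mul(3, -1))), -18) = Mul(Mul(Add(Rational(-1, 2), 2), Add(Rational(25, 9), 1, -3)), -18) = Mul(Mul(Rational(3, 2), Rational(7, 9)), -18) = Mul(Rational(7, 6), -18) = -21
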